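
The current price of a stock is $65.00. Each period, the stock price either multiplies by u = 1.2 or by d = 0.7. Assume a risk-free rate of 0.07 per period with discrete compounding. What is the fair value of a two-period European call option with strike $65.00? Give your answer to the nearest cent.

$13.68

Risk-neutral probability p = (1 + 0.07 − 0.7)/(1.2 − 0.7) = 0.3700/0.5000 = 0.7400
Terminal stock prices: S_uu = 93.6, S_ud = 54.6, S_dd = 31.85
Terminal payoffs (S − K): max(28.6, 0) = 28.6, max(-10.4, 0) = 0, max(-33.15, 0) = 0
Node u (S = 78): V_u = 1/1.07·[0.7400·28.6000 + 0.2600·0.0000] = 19.7794
Node d (S = 45.5): V_d = 1/1.07·[0.7400·0.0000 + 0.2600·0.0000] = 0.0000
Node 0 (S = 65): V_0 = 1/1.07·[0.7400·19.7794 + 0.2600·0.0000] = 13.6792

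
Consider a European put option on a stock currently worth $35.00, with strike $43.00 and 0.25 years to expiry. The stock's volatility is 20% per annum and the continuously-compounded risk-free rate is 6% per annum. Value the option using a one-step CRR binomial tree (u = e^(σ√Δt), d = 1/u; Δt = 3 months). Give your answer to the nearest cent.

CRR parameters: u = e^(σ√Δt) = e^(0.2·√0.25) = 1.1052, d = 1/u = 0.9048
Per-period rate: rΔt = 0.06·0.25 = 0.015, so R = e^0.015 = 1.0151
Risk-neutral probability p = (e^0.015 − 0.9048)/(1.1052 − 0.9048) = 0.1103/0.2003 = 0.5505
Terminal stock prices: S_u = 38.68, S_d = 31.67
Terminal payoffs (K − S): max(4.319, 0) = 4.319, max(11.33, 0) = 11.33
Node 0 (S = 35): V_0 = e^(−0.015)·[0.5505·4.3190 + 0.4495·11.3307] = 7.3598

$7.36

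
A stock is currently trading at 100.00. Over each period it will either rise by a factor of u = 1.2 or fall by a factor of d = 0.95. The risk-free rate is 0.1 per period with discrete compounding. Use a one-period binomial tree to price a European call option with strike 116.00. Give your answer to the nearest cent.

2.18

Risk-neutral probability p = (1 + 0.1 − 0.95)/(1.2 − 0.95) = 0.1500/0.2500 = 0.6000
Terminal stock prices: S_u = 120, S_d = 95
Terminal payoffs (S − K): max(4, 0) = 4, max(-21, 0) = 0
Node 0 (S = 100): V_0 = 1/1.1·[0.6000·4.0000 + 0.4000·0.0000] = 2.1818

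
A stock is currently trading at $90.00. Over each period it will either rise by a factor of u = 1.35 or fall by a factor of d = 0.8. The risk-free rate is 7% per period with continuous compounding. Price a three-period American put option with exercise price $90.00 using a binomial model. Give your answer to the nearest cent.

Risk-neutral probability p = (e^0.07 − 0.8)/(1.35 − 0.8) = 0.2725/0.5500 = 0.4955
Terminal stock prices: S_uuu = 221.4, S_uud = 131.2, S_udd = 77.76, S_ddd = 46.08
Terminal payoffs (K − S): max(-131.4, 0) = 0, max(-41.22, 0) = 0, max(12.24, 0) = 12.24, max(43.92, 0) = 43.92
Node uu (S = 164): continuation = e^(−0.07)·[0.4955·0.0000 + 0.5045·0.0000] = 0.0000; exercise value = 0.0000 ≤ continuation, so V_uu = 0.0000
Node ud (S = 97.2): continuation = e^(−0.07)·[0.4955·0.0000 + 0.5045·12.2400] = 5.7580; exercise value = 0.0000 ≤ continuation, so V_ud = 5.7580
Node dd (S = 57.6): continuation = e^(−0.07)·[0.4955·12.2400 + 0.5045·43.9200] = 26.3154; exercise value = 32.4000 > continuation, so V_dd = 32.4000 (exercise)
Node u (S = 121.5): continuation = e^(−0.07)·[0.4955·0.0000 + 0.5045·5.7580] = 2.7087; exercise value = 0.0000 ≤ continuation, so V_u = 2.7087
Node d (S = 72): continuation = e^(−0.07)·[0.4955·5.7580 + 0.5045·32.4000] = 17.9017; exercise value = 18.0000 > continuation, so V_d = 18.0000 (exercise)
Node 0 (S = 90): continuation = e^(−0.07)·[0.4955·2.7087 + 0.5045·18.0000] = 9.7189; exercise value = 0.0000 ≤ continuation, so V_0 = 9.7189

$9.72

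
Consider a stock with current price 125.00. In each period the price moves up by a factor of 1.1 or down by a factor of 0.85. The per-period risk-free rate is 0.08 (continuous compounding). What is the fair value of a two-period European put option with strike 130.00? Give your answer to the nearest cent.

1.55

Risk-neutral probability p = (e^0.08 − 0.85)/(1.1 − 0.85) = 0.2333/0.2500 = 0.9331
Terminal stock prices: S_uu = 151.3, S_ud = 116.9, S_dd = 90.31
Terminal payoffs (K − S): max(-21.25, 0) = 0, max(13.12, 0) = 13.12, max(39.69, 0) = 39.69
Node u (S = 137.5): V_u = e^(−0.08)·[0.9331·0.0000 + 0.0669·13.1250] = 0.8100
Node d (S = 106.2): V_d = e^(−0.08)·[0.9331·13.1250 + 0.0669·39.6875] = 13.7551
Node 0 (S = 125): V_0 = e^(−0.08)·[0.9331·0.8100 + 0.0669·13.7551] = 1.5466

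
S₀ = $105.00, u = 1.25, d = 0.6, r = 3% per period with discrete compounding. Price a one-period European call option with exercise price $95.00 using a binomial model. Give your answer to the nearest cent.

Risk-neutral probability p = (1 + 0.03 − 0.6)/(1.25 − 0.6) = 0.4300/0.6500 = 0.6615
Terminal stock prices: S_u = 131.2, S_d = 63
Terminal payoffs (S − K): max(36.25, 0) = 36.25, max(-32, 0) = 0
Node 0 (S = 105): V_0 = 1/1.03·[0.6615·36.2500 + 0.3385·0.0000] = 23.2823

$23.28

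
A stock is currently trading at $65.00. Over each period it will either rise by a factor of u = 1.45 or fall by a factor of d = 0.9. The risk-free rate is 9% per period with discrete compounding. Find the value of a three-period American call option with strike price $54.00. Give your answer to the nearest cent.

$24.73

Risk-neutral probability p = (1 + 0.09 − 0.9)/(1.45 − 0.9) = 0.1900/0.5500 = 0.3455
Terminal stock prices: S_uuu = 198.2, S_uud = 123, S_udd = 76.34, S_ddd = 47.39
Terminal payoffs (S − K): max(144.2, 0) = 144.2, max(69, 0) = 69, max(22.34, 0) = 22.34, max(-6.615, 0) = 0
Node uu (S = 136.7): continuation = 1/1.09·[0.3455·144.1606 + 0.6545·68.9963] = 87.1212; exercise value = 82.6625 ≤ continuation, so V_uu = 87.1212
Node ud (S = 84.83): continuation = 1/1.09·[0.3455·68.9963 + 0.6545·22.3425] = 35.2837; exercise value = 30.8250 ≤ continuation, so V_ud = 35.2837
Node dd (S = 52.65): continuation = 1/1.09·[0.3455·22.3425 + 0.6545·0.0000] = 7.0810; exercise value = 0.0000 ≤ continuation, so V_dd = 7.0810
Node u (S = 94.25): continuation = 1/1.09·[0.3455·87.1212 + 0.6545·35.2837] = 48.7993; exercise value = 40.2500 ≤ continuation, so V_u = 48.7993
Node d (S = 58.5): continuation = 1/1.09·[0.3455·35.2837 + 0.6545·7.0810] = 15.4347; exercise value = 4.5000 ≤ continuation, so V_d = 15.4347
Node 0 (S = 65): continuation = 1/1.09·[0.3455·48.7993 + 0.6545·15.4347] = 24.7345; exercise value = 11.0000 ≤ continuation, so V_0 = 24.7345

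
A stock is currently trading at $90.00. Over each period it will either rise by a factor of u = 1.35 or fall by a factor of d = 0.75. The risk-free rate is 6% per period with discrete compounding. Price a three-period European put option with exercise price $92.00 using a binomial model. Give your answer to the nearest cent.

$12.31

Risk-neutral probability p = (1 + 0.06 − 0.75)/(1.35 − 0.75) = 0.3100/0.6000 = 0.5167
Terminal stock prices: S_uuu = 221.4, S_uud = 123, S_udd = 68.34, S_ddd = 37.97
Terminal payoffs (K − S): max(-129.4, 0) = 0, max(-31.02, 0) = 0, max(23.66, 0) = 23.66, max(54.03, 0) = 54.03
Node uu (S = 164): V_uu = 1/1.06·[0.5167·0.0000 + 0.4833·0.0000] = 0.0000
Node ud (S = 91.13): V_ud = 1/1.06·[0.5167·0.0000 + 0.4833·23.6562] = 10.7867
Node dd (S = 50.62): V_dd = 1/1.06·[0.5167·23.6562 + 0.4833·54.0312] = 36.1675
Node u (S = 121.5): V_u = 1/1.06·[0.5167·0.0000 + 0.4833·10.7867] = 4.9184
Node d (S = 67.5): V_d = 1/1.06·[0.5167·10.7867 + 0.4833·36.1675] = 21.7491
Node 0 (S = 90): V_0 = 1/1.06·[0.5167·4.9184 + 0.4833·21.7491] = 12.3144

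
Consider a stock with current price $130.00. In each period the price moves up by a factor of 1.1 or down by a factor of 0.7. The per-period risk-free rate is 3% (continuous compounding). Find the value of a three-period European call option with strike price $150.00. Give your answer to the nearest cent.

$11.87

Risk-neutral probability p = (e^0.03 − 0.7)/(1.1 − 0.7) = 0.3305/0.4000 = 0.8261
Terminal stock prices: S_uuu = 173, S_uud = 110.1, S_udd = 70.07, S_ddd = 44.59
Terminal payoffs (S − K): max(23.03, 0) = 23.03, max(-39.89, 0) = 0, max(-79.93, 0) = 0, max(-105.4, 0) = 0
Node uu (S = 157.3): V_uu = e^(−0.03)·[0.8261·23.0300 + 0.1739·0.0000] = 18.4636
Node ud (S = 100.1): V_ud = e^(−0.03)·[0.8261·0.0000 + 0.1739·0.0000] = 0.0000
Node dd (S = 63.7): V_dd = e^(−0.03)·[0.8261·0.0000 + 0.1739·0.0000] = 0.0000
Node u (S = 143): V_u = e^(−0.03)·[0.8261·18.4636 + 0.1739·0.0000] = 14.8027
Node d (S = 91): V_d = e^(−0.03)·[0.8261·0.0000 + 0.1739·0.0000] = 0.0000
Node 0 (S = 130): V_0 = e^(−0.03)·[0.8261·14.8027 + 0.1739·0.0000] = 11.8676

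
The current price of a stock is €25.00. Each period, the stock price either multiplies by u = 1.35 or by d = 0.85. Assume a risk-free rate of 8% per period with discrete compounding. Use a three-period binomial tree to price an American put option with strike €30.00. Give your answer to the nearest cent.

Risk-neutral probability p = (1 + 0.08 − 0.85)/(1.35 − 0.85) = 0.2300/0.5000 = 0.4600
Terminal stock prices: S_uuu = 61.51, S_uud = 38.73, S_udd = 24.38, S_ddd = 15.35
Terminal payoffs (K − S): max(-31.51, 0) = 0, max(-8.728, 0) = 0, max(5.616, 0) = 5.616, max(14.65, 0) = 14.65
Node uu (S = 45.56): continuation = 1/1.08·[0.4600·0.0000 + 0.5400·0.0000] = 0.0000; exercise value = 0.0000 ≤ continuation, so V_uu = 0.0000
Node ud (S = 28.69): continuation = 1/1.08·[0.4600·0.0000 + 0.5400·5.6156] = 2.8078; exercise value = 1.3125 ≤ continuation, so V_ud = 2.8078
Node dd (S = 18.06): continuation = 1/1.08·[0.4600·5.6156 + 0.5400·14.6469] = 9.7153; exercise value = 11.9375 > continuation, so V_dd = 11.9375 (exercise)
Node u (S = 33.75): continuation = 1/1.08·[0.4600·0.0000 + 0.5400·2.8078] = 1.4039; exercise value = 0.0000 ≤ continuation, so V_u = 1.4039
Node d (S = 21.25): continuation = 1/1.08·[0.4600·2.8078 + 0.5400·11.9375] = 7.1647; exercise value = 8.7500 > continuation, so V_d = 8.7500 (exercise)
Node 0 (S = 25): continuation = 1/1.08·[0.4600·1.4039 + 0.5400·8.7500] = 4.9730; exercise value = 5.0000 > continuation, so V_0 = 5.0000 (exercise)

€5.00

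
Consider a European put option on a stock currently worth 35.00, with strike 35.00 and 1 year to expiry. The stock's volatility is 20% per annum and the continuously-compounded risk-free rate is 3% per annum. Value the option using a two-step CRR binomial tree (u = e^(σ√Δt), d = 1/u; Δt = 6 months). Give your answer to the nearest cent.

1.94

CRR parameters: u = e^(σ√Δt) = e^(0.2·√0.5) = 1.1519, d = 1/u = 0.8681
Per-period rate: rΔt = 0.03·0.5 = 0.015, so R = e^0.015 = 1.0151
Risk-neutral probability p = (e^0.015 − 0.8681)/(1.1519 − 0.8681) = 0.1470/0.2838 = 0.5180
Terminal stock prices: S_uu = 46.44, S_ud = 35, S_dd = 26.38
Terminal payoffs (K − S): max(-11.44, 0) = 0, max(0, 0) = 0, max(8.623, 0) = 8.623
Node u (S = 40.32): V_u = e^(−0.015)·[0.5180·0.0000 + 0.4820·0.0000] = 0.0000
Node d (S = 30.38): V_d = e^(−0.015)·[0.5180·0.0000 + 0.4820·8.6227] = 4.0946
Node 0 (S = 35): V_0 = e^(−0.015)·[0.5180·0.0000 + 0.4820·4.0946] = 1.9444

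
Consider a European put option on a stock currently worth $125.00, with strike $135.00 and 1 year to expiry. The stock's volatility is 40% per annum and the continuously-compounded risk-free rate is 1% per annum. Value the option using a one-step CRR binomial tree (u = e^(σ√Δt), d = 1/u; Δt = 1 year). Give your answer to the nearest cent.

CRR parameters: u = e^(σ√Δt) = e^(0.4·√1) = 1.4918, d = 1/u = 0.6703
Per-period rate: rΔt = 0.01·1 = 0.01, so R = e^0.01 = 1.0101
Risk-neutral probability p = (e^0.01 − 0.6703)/(1.4918 − 0.6703) = 0.3397/0.8215 = 0.4135
Terminal stock prices: S_u = 186.5, S_d = 83.79
Terminal payoffs (K − S): max(-51.48, 0) = 0, max(51.21, 0) = 51.21
Node 0 (S = 125): V_0 = e^(−0.01)·[0.4135·0.0000 + 0.5865·51.2100] = 29.7335

$29.73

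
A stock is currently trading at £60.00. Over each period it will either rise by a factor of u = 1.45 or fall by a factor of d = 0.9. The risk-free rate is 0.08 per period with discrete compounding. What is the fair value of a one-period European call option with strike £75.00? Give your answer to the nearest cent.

£3.64

Risk-neutral probability p = (1 + 0.08 − 0.9)/(1.45 − 0.9) = 0.1800/0.5500 = 0.3273
Terminal stock prices: S_u = 87, S_d = 54
Terminal payoffs (S − K): max(12, 0) = 12, max(-21, 0) = 0
Node 0 (S = 60): V_0 = 1/1.08·[0.3273·12.0000 + 0.6727·0.0000] = 3.6364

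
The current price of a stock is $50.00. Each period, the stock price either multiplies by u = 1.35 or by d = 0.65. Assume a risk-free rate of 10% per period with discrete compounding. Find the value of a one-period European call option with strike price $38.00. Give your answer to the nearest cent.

Risk-neutral probability p = (1 + 0.1 − 0.65)/(1.35 − 0.65) = 0.4500/0.7000 = 0.6429
Terminal stock prices: S_u = 67.5, S_d = 32.5
Terminal payoffs (S − K): max(29.5, 0) = 29.5, max(-5.5, 0) = 0
Node 0 (S = 50): V_0 = 1/1.1·[0.6429·29.5000 + 0.3571·0.0000] = 17.2403

$17.24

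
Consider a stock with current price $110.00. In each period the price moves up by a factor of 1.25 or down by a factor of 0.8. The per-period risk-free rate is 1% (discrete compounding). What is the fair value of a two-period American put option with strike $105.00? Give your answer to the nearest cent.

Risk-neutral probability p = (1 + 0.01 − 0.8)/(1.25 − 0.8) = 0.2100/0.4500 = 0.4667
Terminal stock prices: S_uu = 171.9, S_ud = 110, S_dd = 70.4
Terminal payoffs (K − S): max(-66.88, 0) = 0, max(-5, 0) = 0, max(34.6, 0) = 34.6
Node u (S = 137.5): continuation = 1/1.01·[0.4667·0.0000 + 0.5333·0.0000] = 0.0000; exercise value = 0.0000 ≤ continuation, so V_u = 0.0000
Node d (S = 88): continuation = 1/1.01·[0.4667·0.0000 + 0.5333·34.6000] = 18.2706; exercise value = 17.0000 ≤ continuation, so V_d = 18.2706
Node 0 (S = 110): continuation = 1/1.01·[0.4667·0.0000 + 0.5333·18.2706] = 9.6479; exercise value = 0.0000 ≤ continuation, so V_0 = 9.6479

$9.65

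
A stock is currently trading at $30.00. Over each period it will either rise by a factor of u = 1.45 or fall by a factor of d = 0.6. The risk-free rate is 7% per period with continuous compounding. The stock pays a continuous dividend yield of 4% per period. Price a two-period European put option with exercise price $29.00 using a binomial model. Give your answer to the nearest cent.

Per-period risk-free factor R = e^0.07 = 1.0725; dividend-adjusted growth = e^(0.07−0.04) = 1.0305.
Risk-neutral probability p = (1.0305 − 0.6)/(1.45 − 0.6) = 0.4305/0.8500 = 0.5064
Terminal stock prices: S_uu = 63.08, S_ud = 26.1, S_dd = 10.8
Terminal payoffs (K − S): max(-34.08, 0) = 0, max(2.9, 0) = 2.9, max(18.2, 0) = 18.2
Node u (S = 43.5): V_u = e^(−0.07)·[0.5064·0.0000 + 0.4936·2.9000] = 1.3346
Node d (S = 18): V_d = e^(−0.07)·[0.5064·2.9000 + 0.4936·18.2000] = 9.7452
Node 0 (S = 30): V_0 = e^(−0.07)·[0.5064·1.3346 + 0.4936·9.7452] = 5.1151

$5.12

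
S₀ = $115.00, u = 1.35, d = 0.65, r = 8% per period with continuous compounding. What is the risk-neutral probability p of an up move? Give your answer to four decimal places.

p = 0.6190

Risk-neutral probability p = (e^0.08 − 0.65)/(1.35 − 0.65) = 0.4333/0.7000 = 0.6190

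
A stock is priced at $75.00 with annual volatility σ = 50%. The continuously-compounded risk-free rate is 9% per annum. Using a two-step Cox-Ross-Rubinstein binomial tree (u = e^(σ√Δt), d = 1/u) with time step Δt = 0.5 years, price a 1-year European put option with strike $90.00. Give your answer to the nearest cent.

CRR parameters: u = e^(σ√Δt) = e^(0.5·√0.5) = 1.4241, d = 1/u = 0.7022
Per-period rate: rΔt = 0.09·0.5 = 0.045, so R = e^0.045 = 1.0460
Risk-neutral probability p = (e^0.045 − 0.7022)/(1.4241 − 0.7022) = 0.3438/0.7219 = 0.4763
Terminal stock prices: S_uu = 152.1, S_ud = 75, S_dd = 36.98
Terminal payoffs (K − S): max(-62.11, 0) = 0, max(15, 0) = 15, max(53.02, 0) = 53.02
Node u (S = 106.8): V_u = e^(−0.045)·[0.4763·0.0000 + 0.5237·15.0000] = 7.5102
Node d (S = 52.66): V_d = e^(−0.045)·[0.4763·15.0000 + 0.5237·53.0198] = 33.3756
Node 0 (S = 75): V_0 = e^(−0.045)·[0.4763·7.5102 + 0.5237·33.3756] = 20.1299

$20.13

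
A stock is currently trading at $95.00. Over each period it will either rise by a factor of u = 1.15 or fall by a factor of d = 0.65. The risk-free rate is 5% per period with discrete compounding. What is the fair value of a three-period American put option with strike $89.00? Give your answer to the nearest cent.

$8.61

Risk-neutral probability p = (1 + 0.05 − 0.65)/(1.15 − 0.65) = 0.4000/0.5000 = 0.8000
Terminal stock prices: S_uuu = 144.5, S_uud = 81.66, S_udd = 46.16, S_ddd = 26.09
Terminal payoffs (K − S): max(-55.48, 0) = 0, max(7.336, 0) = 7.336, max(42.84, 0) = 42.84, max(62.91, 0) = 62.91
Node uu (S = 125.6): continuation = 1/1.05·[0.8000·0.0000 + 0.2000·7.3356] = 1.3973; exercise value = 0.0000 ≤ continuation, so V_uu = 1.3973
Node ud (S = 71.01): continuation = 1/1.05·[0.8000·7.3356 + 0.2000·42.8419] = 13.7494; exercise value = 17.9875 > continuation, so V_ud = 17.9875 (exercise)
Node dd (S = 40.14): continuation = 1/1.05·[0.8000·42.8419 + 0.2000·62.9106] = 44.6244; exercise value = 48.8625 > continuation, so V_dd = 48.8625 (exercise)
Node u (S = 109.2): continuation = 1/1.05·[0.8000·1.3973 + 0.2000·17.9875] = 4.4908; exercise value = 0.0000 ≤ continuation, so V_u = 4.4908
Node d (S = 61.75): continuation = 1/1.05·[0.8000·17.9875 + 0.2000·48.8625] = 23.0119; exercise value = 27.2500 > continuation, so V_d = 27.2500 (exercise)
Node 0 (S = 95): continuation = 1/1.05·[0.8000·4.4908 + 0.2000·27.2500] = 8.6120; exercise value = 0.0000 ≤ continuation, so V_0 = 8.6120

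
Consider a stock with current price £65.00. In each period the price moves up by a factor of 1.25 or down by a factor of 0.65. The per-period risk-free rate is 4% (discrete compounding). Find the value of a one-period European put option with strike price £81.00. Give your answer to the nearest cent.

£13.04

Risk-neutral probability p = (1 + 0.04 − 0.65)/(1.25 − 0.65) = 0.3900/0.6000 = 0.6500
Terminal stock prices: S_u = 81.25, S_d = 42.25
Terminal payoffs (K − S): max(-0.25, 0) = 0, max(38.75, 0) = 38.75
Node 0 (S = 65): V_0 = 1/1.04·[0.6500·0.0000 + 0.3500·38.7500] = 13.0409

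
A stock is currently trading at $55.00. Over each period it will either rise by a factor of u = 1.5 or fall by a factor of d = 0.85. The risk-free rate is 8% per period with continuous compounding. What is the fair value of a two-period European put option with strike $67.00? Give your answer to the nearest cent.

$9.55

Risk-neutral probability p = (e^0.08 − 0.85)/(1.5 − 0.85) = 0.2333/0.6500 = 0.3589
Terminal stock prices: S_uu = 123.8, S_ud = 70.12, S_dd = 39.74
Terminal payoffs (K − S): max(-56.75, 0) = 0, max(-3.125, 0) = 0, max(27.26, 0) = 27.26
Node u (S = 82.5): V_u = e^(−0.08)·[0.3589·0.0000 + 0.6411·0.0000] = 0.0000
Node d (S = 46.75): V_d = e^(−0.08)·[0.3589·0.0000 + 0.6411·27.2625] = 16.1341
Node 0 (S = 55): V_0 = e^(−0.08)·[0.3589·0.0000 + 0.6411·16.1341] = 9.5483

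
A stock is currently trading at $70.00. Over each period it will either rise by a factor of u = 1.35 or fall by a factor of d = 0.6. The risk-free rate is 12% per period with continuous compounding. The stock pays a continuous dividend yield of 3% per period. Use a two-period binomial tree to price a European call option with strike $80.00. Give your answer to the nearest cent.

$16.25

Per-period risk-free factor R = e^0.12 = 1.1275; dividend-adjusted growth = e^(0.12−0.03) = 1.0942.
Risk-neutral probability p = (1.0942 − 0.6)/(1.35 − 0.6) = 0.4942/0.7500 = 0.6589
Terminal stock prices: S_uu = 127.6, S_ud = 56.7, S_dd = 25.2
Terminal payoffs (S − K): max(47.58, 0) = 47.58, max(-23.3, 0) = 0, max(-54.8, 0) = 0
Node u (S = 94.5): V_u = e^(−0.12)·[0.6589·47.5750 + 0.3411·0.0000] = 27.8024
Node d (S = 42): V_d = e^(−0.12)·[0.6589·0.0000 + 0.3411·0.0000] = 0.0000
Node 0 (S = 70): V_0 = e^(−0.12)·[0.6589·27.8024 + 0.3411·0.0000] = 16.2475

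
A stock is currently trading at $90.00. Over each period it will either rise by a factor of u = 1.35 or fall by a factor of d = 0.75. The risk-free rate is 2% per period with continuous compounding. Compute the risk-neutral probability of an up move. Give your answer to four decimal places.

p = 0.4503

Risk-neutral probability p = (e^0.02 − 0.75)/(1.35 − 0.75) = 0.2702/0.6000 = 0.4503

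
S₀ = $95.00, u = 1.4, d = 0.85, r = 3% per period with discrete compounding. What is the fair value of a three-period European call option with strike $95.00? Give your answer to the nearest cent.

$18.28

Risk-neutral probability p = (1 + 0.03 − 0.85)/(1.4 − 0.85) = 0.1800/0.5500 = 0.3273
Terminal stock prices: S_uuu = 260.7, S_uud = 158.3, S_udd = 96.09, S_ddd = 58.34
Terminal payoffs (S − K): max(165.7, 0) = 165.7, max(63.27, 0) = 63.27, max(1.092, 0) = 1.092, max(-36.66, 0) = 0
Node uu (S = 186.2): V_uu = 1/1.03·[0.3273·165.6800 + 0.6727·63.2700] = 93.9670
Node ud (S = 113): V_ud = 1/1.03·[0.3273·63.2700 + 0.6727·1.0925] = 20.8170
Node dd (S = 68.64): V_dd = 1/1.03·[0.3273·1.0925 + 0.6727·0.0000] = 0.3471
Node u (S = 133): V_u = 1/1.03·[0.3273·93.9670 + 0.6727·20.8170] = 43.4534
Node d (S = 80.75): V_d = 1/1.03·[0.3273·20.8170 + 0.6727·0.3471] = 6.8411
Node 0 (S = 95): V_0 = 1/1.03·[0.3273·43.4534 + 0.6727·6.8411] = 18.2751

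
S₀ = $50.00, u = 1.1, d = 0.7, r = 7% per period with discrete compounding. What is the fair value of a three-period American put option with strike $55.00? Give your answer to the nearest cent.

$5.00

Risk-neutral probability p = (1 + 0.07 − 0.7)/(1.1 − 0.7) = 0.3700/0.4000 = 0.9250
Terminal stock prices: S_uuu = 66.55, S_uud = 42.35, S_udd = 26.95, S_ddd = 17.15
Terminal payoffs (K − S): max(-11.55, 0) = 0, max(12.65, 0) = 12.65, max(28.05, 0) = 28.05, max(37.85, 0) = 37.85
Node uu (S = 60.5): continuation = 1/1.07·[0.9250·0.0000 + 0.0750·12.6500] = 0.8867; exercise value = 0.0000 ≤ continuation, so V_uu = 0.8867
Node ud (S = 38.5): continuation = 1/1.07·[0.9250·12.6500 + 0.0750·28.0500] = 12.9019; exercise value = 16.5000 > continuation, so V_ud = 16.5000 (exercise)
Node dd (S = 24.5): continuation = 1/1.07·[0.9250·28.0500 + 0.0750·37.8500] = 26.9019; exercise value = 30.5000 > continuation, so V_dd = 30.5000 (exercise)
Node u (S = 55): continuation = 1/1.07·[0.9250·0.8867 + 0.0750·16.5000] = 1.9231; exercise value = 0.0000 ≤ continuation, so V_u = 1.9231
Node d (S = 35): continuation = 1/1.07·[0.9250·16.5000 + 0.0750·30.5000] = 16.4019; exercise value = 20.0000 > continuation, so V_d = 20.0000 (exercise)
Node 0 (S = 50): continuation = 1/1.07·[0.9250·1.9231 + 0.0750·20.0000] = 3.0643; exercise value = 5.0000 > continuation, so V_0 = 5.0000 (exercise)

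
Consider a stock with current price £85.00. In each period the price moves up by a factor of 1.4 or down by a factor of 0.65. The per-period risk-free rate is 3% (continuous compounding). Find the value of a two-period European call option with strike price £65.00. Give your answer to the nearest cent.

Risk-neutral probability p = (e^0.03 − 0.65)/(1.4 − 0.65) = 0.3805/0.7500 = 0.5073
Terminal stock prices: S_uu = 166.6, S_ud = 77.35, S_dd = 35.91
Terminal payoffs (S − K): max(101.6, 0) = 101.6, max(12.35, 0) = 12.35, max(-29.09, 0) = 0
Node u (S = 119): V_u = e^(−0.03)·[0.5073·101.6000 + 0.4927·12.3500] = 55.9210
Node d (S = 55.25): V_d = e^(−0.03)·[0.5073·12.3500 + 0.4927·0.0000] = 6.0797
Node 0 (S = 85): V_0 = e^(−0.03)·[0.5073·55.9210 + 0.4927·6.0797] = 30.4359

£30.44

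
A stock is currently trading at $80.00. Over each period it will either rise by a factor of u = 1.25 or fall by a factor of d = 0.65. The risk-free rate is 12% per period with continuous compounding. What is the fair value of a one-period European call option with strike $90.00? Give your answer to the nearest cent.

$7.06

Risk-neutral probability p = (e^0.12 − 0.65)/(1.25 − 0.65) = 0.4775/0.6000 = 0.7958
Terminal stock prices: S_u = 100, S_d = 52
Terminal payoffs (S − K): max(10, 0) = 10, max(-38, 0) = 0
Node 0 (S = 80): V_0 = e^(−0.12)·[0.7958·10.0000 + 0.2042·0.0000] = 7.0584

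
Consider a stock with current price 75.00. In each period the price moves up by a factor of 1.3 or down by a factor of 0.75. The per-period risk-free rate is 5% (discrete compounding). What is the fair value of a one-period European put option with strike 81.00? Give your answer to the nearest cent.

10.71

Risk-neutral probability p = (1 + 0.05 − 0.75)/(1.3 − 0.75) = 0.3000/0.5500 = 0.5455
Terminal stock prices: S_u = 97.5, S_d = 56.25
Terminal payoffs (K − S): max(-16.5, 0) = 0, max(24.75, 0) = 24.75
Node 0 (S = 75): V_0 = 1/1.05·[0.5455·0.0000 + 0.4545·24.7500] = 10.7143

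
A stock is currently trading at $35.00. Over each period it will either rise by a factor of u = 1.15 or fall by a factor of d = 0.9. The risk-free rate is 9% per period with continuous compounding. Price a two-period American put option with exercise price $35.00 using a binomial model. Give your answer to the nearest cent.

$0.71

Risk-neutral probability p = (e^0.09 − 0.9)/(1.15 − 0.9) = 0.1942/0.2500 = 0.7767
Terminal stock prices: S_uu = 46.29, S_ud = 36.23, S_dd = 28.35
Terminal payoffs (K − S): max(-11.29, 0) = 0, max(-1.225, 0) = 0, max(6.65, 0) = 6.65
Node u (S = 40.25): continuation = e^(−0.09)·[0.7767·0.0000 + 0.2233·0.0000] = 0.0000; exercise value = 0.0000 ≤ continuation, so V_u = 0.0000
Node d (S = 31.5): continuation = e^(−0.09)·[0.7767·0.0000 + 0.2233·6.6500] = 1.3572; exercise value = 3.5000 > continuation, so V_d = 3.5000 (exercise)
Node 0 (S = 35): continuation = e^(−0.09)·[0.7767·0.0000 + 0.2233·3.5000] = 0.7143; exercise value = 0.0000 ≤ continuation, so V_0 = 0.7143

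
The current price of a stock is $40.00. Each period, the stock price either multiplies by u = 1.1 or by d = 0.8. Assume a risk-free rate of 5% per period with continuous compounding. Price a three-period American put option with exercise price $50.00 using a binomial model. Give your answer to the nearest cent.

Risk-neutral probability p = (e^0.05 − 0.8)/(1.1 − 0.8) = 0.2513/0.3000 = 0.8376
Terminal stock prices: S_uuu = 53.24, S_uud = 38.72, S_udd = 28.16, S_ddd = 20.48
Terminal payoffs (K − S): max(-3.24, 0) = 0, max(11.28, 0) = 11.28, max(21.84, 0) = 21.84, max(29.52, 0) = 29.52
Node uu (S = 48.4): continuation = e^(−0.05)·[0.8376·0.0000 + 0.1624·11.2800] = 1.7428; exercise value = 1.6000 ≤ continuation, so V_uu = 1.7428
Node ud (S = 35.2): continuation = e^(−0.05)·[0.8376·11.2800 + 0.1624·21.8400] = 12.3615; exercise value = 14.8000 > continuation, so V_ud = 14.8000 (exercise)
Node dd (S = 25.6): continuation = e^(−0.05)·[0.8376·21.8400 + 0.1624·29.5200] = 21.9615; exercise value = 24.4000 > continuation, so V_dd = 24.4000 (exercise)
Node u (S = 44): continuation = e^(−0.05)·[0.8376·1.7428 + 0.1624·14.8000] = 3.6753; exercise value = 6.0000 > continuation, so V_u = 6.0000 (exercise)
Node d (S = 32): continuation = e^(−0.05)·[0.8376·14.8000 + 0.1624·24.4000] = 15.5615; exercise value = 18.0000 > continuation, so V_d = 18.0000 (exercise)
Node 0 (S = 40): continuation = e^(−0.05)·[0.8376·6.0000 + 0.1624·18.0000] = 7.5615; exercise value = 10.0000 > continuation, so V_0 = 10.0000 (exercise)

$10.00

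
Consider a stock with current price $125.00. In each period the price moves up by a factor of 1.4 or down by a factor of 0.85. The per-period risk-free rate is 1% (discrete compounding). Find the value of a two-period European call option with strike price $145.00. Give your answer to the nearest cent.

$9.81

Risk-neutral probability p = (1 + 0.01 − 0.85)/(1.4 − 0.85) = 0.1600/0.5500 = 0.2909
Terminal stock prices: S_uu = 245, S_ud = 148.8, S_dd = 90.31
Terminal payoffs (S − K): max(100, 0) = 100, max(3.75, 0) = 3.75, max(-54.69, 0) = 0
Node u (S = 175): V_u = 1/1.01·[0.2909·100.0000 + 0.7091·3.7500] = 31.4356
Node d (S = 106.2): V_d = 1/1.01·[0.2909·3.7500 + 0.7091·0.0000] = 1.0801
Node 0 (S = 125): V_0 = 1/1.01·[0.2909·31.4356 + 0.7091·1.0801] = 9.8127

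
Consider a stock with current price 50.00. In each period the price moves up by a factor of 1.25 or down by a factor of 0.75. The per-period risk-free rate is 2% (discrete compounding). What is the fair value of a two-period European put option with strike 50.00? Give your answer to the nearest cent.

5.94

Risk-neutral probability p = (1 + 0.02 − 0.75)/(1.25 − 0.75) = 0.2700/0.5000 = 0.5400
Terminal stock prices: S_uu = 78.12, S_ud = 46.88, S_dd = 28.12
Terminal payoffs (K − S): max(-28.12, 0) = 0, max(3.125, 0) = 3.125, max(21.88, 0) = 21.88
Node u (S = 62.5): V_u = 1/1.02·[0.5400·0.0000 + 0.4600·3.1250] = 1.4093
Node d (S = 37.5): V_d = 1/1.02·[0.5400·3.1250 + 0.4600·21.8750] = 11.5196
Node 0 (S = 50): V_0 = 1/1.02·[0.5400·1.4093 + 0.4600·11.5196] = 5.9412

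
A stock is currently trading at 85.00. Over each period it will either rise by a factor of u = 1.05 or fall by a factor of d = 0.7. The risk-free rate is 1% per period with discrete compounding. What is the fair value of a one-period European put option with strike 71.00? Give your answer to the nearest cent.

Risk-neutral probability p = (1 + 0.01 − 0.7)/(1.05 − 0.7) = 0.3100/0.3500 = 0.8857
Terminal stock prices: S_u = 89.25, S_d = 59.5
Terminal payoffs (K − S): max(-18.25, 0) = 0, max(11.5, 0) = 11.5
Node 0 (S = 85): V_0 = 1/1.01·[0.8857·0.0000 + 0.1143·11.5000] = 1.3013

1.30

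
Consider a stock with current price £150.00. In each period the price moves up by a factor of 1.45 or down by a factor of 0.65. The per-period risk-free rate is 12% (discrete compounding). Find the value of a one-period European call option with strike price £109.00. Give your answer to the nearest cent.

£56.91

Risk-neutral probability p = (1 + 0.12 − 0.65)/(1.45 − 0.65) = 0.4700/0.8000 = 0.5875
Terminal stock prices: S_u = 217.5, S_d = 97.5
Terminal payoffs (S − K): max(108.5, 0) = 108.5, max(-11.5, 0) = 0
Node 0 (S = 150): V_0 = 1/1.12·[0.5875·108.5000 + 0.4125·0.0000] = 56.9141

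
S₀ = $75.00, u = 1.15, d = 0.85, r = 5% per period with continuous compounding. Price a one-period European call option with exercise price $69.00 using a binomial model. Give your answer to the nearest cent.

Risk-neutral probability p = (e^0.05 − 0.85)/(1.15 − 0.85) = 0.2013/0.3000 = 0.6709
Terminal stock prices: S_u = 86.25, S_d = 63.75
Terminal payoffs (S − K): max(17.25, 0) = 17.25, max(-5.25, 0) = 0
Node 0 (S = 75): V_0 = e^(−0.05)·[0.6709·17.2500 + 0.3291·0.0000] = 11.0087

$11.01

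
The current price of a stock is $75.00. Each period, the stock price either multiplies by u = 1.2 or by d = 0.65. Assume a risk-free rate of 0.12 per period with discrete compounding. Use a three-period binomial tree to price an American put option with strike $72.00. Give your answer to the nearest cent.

Risk-neutral probability p = (1 + 0.12 − 0.65)/(1.2 − 0.65) = 0.4700/0.5500 = 0.8545
Terminal stock prices: S_uuu = 129.6, S_uud = 70.2, S_udd = 38.03, S_ddd = 20.6
Terminal payoffs (K − S): max(-57.6, 0) = 0, max(1.8, 0) = 1.8, max(33.97, 0) = 33.97, max(51.4, 0) = 51.4
Node uu (S = 108): continuation = 1/1.12·[0.8545·0.0000 + 0.1455·1.8000] = 0.2338; exercise value = 0.0000 ≤ continuation, so V_uu = 0.2338
Node ud (S = 58.5): continuation = 1/1.12·[0.8545·1.8000 + 0.1455·33.9750] = 5.7857; exercise value = 13.5000 > continuation, so V_ud = 13.5000 (exercise)
Node dd (S = 31.69): continuation = 1/1.12·[0.8545·33.9750 + 0.1455·51.4031] = 32.5982; exercise value = 40.3125 > continuation, so V_dd = 40.3125 (exercise)
Node u (S = 90): continuation = 1/1.12·[0.8545·0.2338 + 0.1455·13.5000] = 1.9316; exercise value = 0.0000 ≤ continuation, so V_u = 1.9316
Node d (S = 48.75): continuation = 1/1.12·[0.8545·13.5000 + 0.1455·40.3125] = 15.5357; exercise value = 23.2500 > continuation, so V_d = 23.2500 (exercise)
Node 0 (S = 75): continuation = 1/1.12·[0.8545·1.9316 + 0.1455·23.2500] = 4.4933; exercise value = 0.0000 ≤ continuation, so V_0 = 4.4933

$4.49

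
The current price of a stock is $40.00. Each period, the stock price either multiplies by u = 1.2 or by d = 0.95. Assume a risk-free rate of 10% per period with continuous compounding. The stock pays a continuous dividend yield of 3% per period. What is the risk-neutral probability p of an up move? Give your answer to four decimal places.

Per-period risk-free factor R = e^0.1 = 1.1052; dividend-adjusted growth = e^(0.1−0.03) = 1.0725.
Risk-neutral probability p = (1.0725 − 0.95)/(1.2 − 0.95) = 0.1225/0.2500 = 0.4900

p = 0.4900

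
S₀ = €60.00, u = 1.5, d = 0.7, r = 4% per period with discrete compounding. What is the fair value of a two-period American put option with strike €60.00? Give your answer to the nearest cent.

Risk-neutral probability p = (1 + 0.04 − 0.7)/(1.5 − 0.7) = 0.3400/0.8000 = 0.4250
Terminal stock prices: S_uu = 135, S_ud = 63, S_dd = 29.4
Terminal payoffs (K − S): max(-75, 0) = 0, max(-3, 0) = 0, max(30.6, 0) = 30.6
Node u (S = 90): continuation = 1/1.04·[0.4250·0.0000 + 0.5750·0.0000] = 0.0000; exercise value = 0.0000 ≤ continuation, so V_u = 0.0000
Node d (S = 42): continuation = 1/1.04·[0.4250·0.0000 + 0.5750·30.6000] = 16.9183; exercise value = 18.0000 > continuation, so V_d = 18.0000 (exercise)
Node 0 (S = 60): continuation = 1/1.04·[0.4250·0.0000 + 0.5750·18.0000] = 9.9519; exercise value = 0.0000 ≤ continuation, so V_0 = 9.9519

€9.95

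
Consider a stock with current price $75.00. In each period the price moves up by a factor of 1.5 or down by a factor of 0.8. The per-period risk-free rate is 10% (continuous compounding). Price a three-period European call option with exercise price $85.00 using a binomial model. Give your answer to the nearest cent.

Risk-neutral probability p = (e^0.1 − 0.8)/(1.5 − 0.8) = 0.3052/0.7000 = 0.4360
Terminal stock prices: S_uuu = 253.1, S_uud = 135, S_udd = 72, S_ddd = 38.4
Terminal payoffs (S − K): max(168.1, 0) = 168.1, max(50, 0) = 50, max(-13, 0) = 0, max(-46.6, 0) = 0
Node uu (S = 168.8): V_uu = e^(−0.1)·[0.4360·168.1250 + 0.5640·50.0000] = 91.8388
Node ud (S = 90): V_ud = e^(−0.1)·[0.4360·50.0000 + 0.5640·0.0000] = 19.7236
Node dd (S = 48): V_dd = e^(−0.1)·[0.4360·0.0000 + 0.5640·0.0000] = 0.0000
Node u (S = 112.5): V_u = e^(−0.1)·[0.4360·91.8388 + 0.5640·19.7236] = 46.2940
Node d (S = 60): V_d = e^(−0.1)·[0.4360·19.7236 + 0.5640·0.0000] = 7.7804
Node 0 (S = 75): V_0 = e^(−0.1)·[0.4360·46.2940 + 0.5640·7.7804] = 22.2325

$22.23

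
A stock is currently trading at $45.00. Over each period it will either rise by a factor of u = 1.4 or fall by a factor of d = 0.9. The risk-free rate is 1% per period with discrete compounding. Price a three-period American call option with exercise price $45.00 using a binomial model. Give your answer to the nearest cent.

$6.94

Risk-neutral probability p = (1 + 0.01 − 0.9)/(1.4 − 0.9) = 0.1100/0.5000 = 0.2200
Terminal stock prices: S_uuu = 123.5, S_uud = 79.38, S_udd = 51.03, S_ddd = 32.81
Terminal payoffs (S − K): max(78.48, 0) = 78.48, max(34.38, 0) = 34.38, max(6.03, 0) = 6.03, max(-12.19, 0) = 0
Node uu (S = 88.2): continuation = 1/1.01·[0.2200·78.4800 + 0.7800·34.3800] = 43.6455; exercise value = 43.2000 ≤ continuation, so V_uu = 43.6455
Node ud (S = 56.7): continuation = 1/1.01·[0.2200·34.3800 + 0.7800·6.0300] = 12.1455; exercise value = 11.7000 ≤ continuation, so V_ud = 12.1455
Node dd (S = 36.45): continuation = 1/1.01·[0.2200·6.0300 + 0.7800·0.0000] = 1.3135; exercise value = 0.0000 ≤ continuation, so V_dd = 1.3135
Node u (S = 63): continuation = 1/1.01·[0.2200·43.6455 + 0.7800·12.1455] = 18.8867; exercise value = 18.0000 ≤ continuation, so V_u = 18.8867
Node d (S = 40.5): continuation = 1/1.01·[0.2200·12.1455 + 0.7800·1.3135] = 3.6599; exercise value = 0.0000 ≤ continuation, so V_d = 3.6599
Node 0 (S = 45): continuation = 1/1.01·[0.2200·18.8867 + 0.7800·3.6599] = 6.9404; exercise value = 0.0000 ≤ continuation, so V_0 = 6.9404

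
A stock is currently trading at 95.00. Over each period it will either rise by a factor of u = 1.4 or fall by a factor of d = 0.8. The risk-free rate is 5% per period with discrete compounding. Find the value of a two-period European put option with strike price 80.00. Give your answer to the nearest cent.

5.93

Risk-neutral probability p = (1 + 0.05 − 0.8)/(1.4 − 0.8) = 0.2500/0.6000 = 0.4167
Terminal stock prices: S_uu = 186.2, S_ud = 106.4, S_dd = 60.8
Terminal payoffs (K − S): max(-106.2, 0) = 0, max(-26.4, 0) = 0, max(19.2, 0) = 19.2
Node u (S = 133): V_u = 1/1.05·[0.4167·0.0000 + 0.5833·0.0000] = 0.0000
Node d (S = 76): V_d = 1/1.05·[0.4167·0.0000 + 0.5833·19.2000] = 10.6667
Node 0 (S = 95): V_0 = 1/1.05·[0.4167·0.0000 + 0.5833·10.6667] = 5.9259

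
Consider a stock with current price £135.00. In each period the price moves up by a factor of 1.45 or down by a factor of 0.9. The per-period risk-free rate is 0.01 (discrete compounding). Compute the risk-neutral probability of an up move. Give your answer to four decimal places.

Risk-neutral probability p = (1 + 0.01 − 0.9)/(1.45 − 0.9) = 0.1100/0.5500 = 0.2000

p = 0.2000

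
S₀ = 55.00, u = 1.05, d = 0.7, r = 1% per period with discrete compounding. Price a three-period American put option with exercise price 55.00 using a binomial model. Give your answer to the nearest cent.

Risk-neutral probability p = (1 + 0.01 − 0.7)/(1.05 − 0.7) = 0.3100/0.3500 = 0.8857
Terminal stock prices: S_uuu = 63.67, S_uud = 42.45, S_udd = 28.3, S_ddd = 18.86
Terminal payoffs (K − S): max(-8.669, 0) = 0, max(12.55, 0) = 12.55, max(26.7, 0) = 26.7, max(36.14, 0) = 36.14
Node uu (S = 60.64): continuation = 1/1.01·[0.8857·0.0000 + 0.1143·12.5538] = 1.4205; exercise value = 0.0000 ≤ continuation, so V_uu = 1.4205
Node ud (S = 40.42): continuation = 1/1.01·[0.8857·12.5538 + 0.1143·26.7025] = 14.0304; exercise value = 14.5750 > continuation, so V_ud = 14.5750 (exercise)
Node dd (S = 26.95): continuation = 1/1.01·[0.8857·26.7025 + 0.1143·36.1350] = 27.5054; exercise value = 28.0500 > continuation, so V_dd = 28.0500 (exercise)
Node u (S = 57.75): continuation = 1/1.01·[0.8857·1.4205 + 0.1143·14.5750] = 2.8949; exercise value = 0.0000 ≤ continuation, so V_u = 2.8949
Node d (S = 38.5): continuation = 1/1.01·[0.8857·14.5750 + 0.1143·28.0500] = 15.9554; exercise value = 16.5000 > continuation, so V_d = 16.5000 (exercise)
Node 0 (S = 55): continuation = 1/1.01·[0.8857·2.8949 + 0.1143·16.5000] = 4.4057; exercise value = 0.0000 ≤ continuation, so V_0 = 4.4057

4.41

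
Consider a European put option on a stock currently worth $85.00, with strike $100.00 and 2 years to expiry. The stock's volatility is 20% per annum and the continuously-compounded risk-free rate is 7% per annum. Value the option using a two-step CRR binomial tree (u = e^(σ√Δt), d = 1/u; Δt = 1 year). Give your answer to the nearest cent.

CRR parameters: u = e^(σ√Δt) = e^(0.2·√1) = 1.2214, d = 1/u = 0.8187
Per-period rate: rΔt = 0.07·1 = 0.07, so R = e^0.07 = 1.0725
Risk-neutral probability p = (e^0.07 − 0.8187)/(1.2214 − 0.8187) = 0.2538/0.4027 = 0.6302
Terminal stock prices: S_uu = 126.8, S_ud = 85, S_dd = 56.98
Terminal payoffs (K − S): max(-26.81, 0) = 0, max(15, 0) = 15, max(43.02, 0) = 43.02
Node u (S = 103.8): V_u = e^(−0.07)·[0.6302·0.0000 + 0.3698·15.0000] = 5.1715
Node d (S = 69.59): V_d = e^(−0.07)·[0.6302·15.0000 + 0.3698·43.0228] = 23.6473
Node 0 (S = 85): V_0 = e^(−0.07)·[0.6302·5.1715 + 0.3698·23.6473] = 11.1917

$11.19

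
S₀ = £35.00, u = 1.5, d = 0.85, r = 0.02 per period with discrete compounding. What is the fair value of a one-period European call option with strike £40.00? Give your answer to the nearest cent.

Risk-neutral probability p = (1 + 0.02 − 0.85)/(1.5 − 0.85) = 0.1700/0.6500 = 0.2615
Terminal stock prices: S_u = 52.5, S_d = 29.75
Terminal payoffs (S − K): max(12.5, 0) = 12.5, max(-10.25, 0) = 0
Node 0 (S = 35): V_0 = 1/1.02·[0.2615·12.5000 + 0.7385·0.0000] = 3.2051

£3.21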